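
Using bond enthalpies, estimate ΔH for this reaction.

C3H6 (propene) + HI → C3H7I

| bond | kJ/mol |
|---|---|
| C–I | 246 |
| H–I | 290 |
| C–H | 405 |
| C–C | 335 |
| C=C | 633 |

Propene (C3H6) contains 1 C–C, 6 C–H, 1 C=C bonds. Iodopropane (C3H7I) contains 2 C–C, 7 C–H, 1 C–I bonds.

Bonds broken (reactants):
  C–C: 1 × 335 = 335
  C–H: 6 × 405 = 2430
  C=C: 1 × 633 = 633
  H–I: 1 × 290 = 290
  Σ(broken) = 3688 kJ
Bonds formed (products):
  C–C: 2 × 335 = 670
  C–H: 7 × 405 = 2835
  C–I: 1 × 246 = 246
  Σ(formed) = 3751 kJ
ΔH = Σ(broken) − Σ(formed) = 3688 − 3751 = −63 kJ

ΔH ≈ −63 kJ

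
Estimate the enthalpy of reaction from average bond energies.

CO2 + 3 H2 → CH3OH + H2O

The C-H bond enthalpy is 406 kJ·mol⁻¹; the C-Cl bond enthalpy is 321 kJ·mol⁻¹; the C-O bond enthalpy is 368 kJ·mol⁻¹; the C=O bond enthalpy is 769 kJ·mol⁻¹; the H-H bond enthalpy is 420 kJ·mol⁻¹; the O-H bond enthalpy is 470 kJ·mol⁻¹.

ΔH ≈ −198 kJ

Bonds broken (reactants):
  C=O: 2 × 769 = 1538
  H-H: 3 × 420 = 1260
  Σ(broken) = 2798 kJ
Bonds formed (products):
  C-H: 3 × 406 = 1218
  C-O: 1 × 368 = 368
  O-H: 3 × 470 = 1410
  Σ(formed) = 2996 kJ
ΔH = Σ(broken) − Σ(formed) = 2798 − 2996 = −198 kJ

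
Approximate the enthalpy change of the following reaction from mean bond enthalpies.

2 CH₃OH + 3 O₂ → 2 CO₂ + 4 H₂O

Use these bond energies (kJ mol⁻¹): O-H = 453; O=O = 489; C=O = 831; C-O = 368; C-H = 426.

Bonds broken (reactants):
  C-H: 6 × 426 = 2556
  C-O: 2 × 368 = 736
  O-H: 2 × 453 = 906
  O=O: 3 × 489 = 1467
  Σ(broken) = 5665 kJ
Bonds formed (products):
  C=O: 4 × 831 = 3324
  O-H: 8 × 453 = 3624
  Σ(formed) = 6948 kJ
ΔH = Σ(broken) − Σ(formed) = 5665 − 6948 = −1283 kJ

ΔH ≈ −1283 kJ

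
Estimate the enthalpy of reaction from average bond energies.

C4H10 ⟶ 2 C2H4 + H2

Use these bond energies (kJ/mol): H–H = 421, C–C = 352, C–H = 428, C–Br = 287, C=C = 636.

Bonds broken (reactants):
  C–C: 3 × 352 = 1056
  C–H: 10 × 428 = 4280
  Σ(broken) = 5336 kJ
Bonds formed (products):
  C–H: 8 × 428 = 3424
  C=C: 2 × 636 = 1272
  H–H: 1 × 421 = 421
  Σ(formed) = 5117 kJ
ΔH = Σ(broken) − Σ(formed) = 5336 − 5117 = +219 kJ

ΔH ≈ +219 kJ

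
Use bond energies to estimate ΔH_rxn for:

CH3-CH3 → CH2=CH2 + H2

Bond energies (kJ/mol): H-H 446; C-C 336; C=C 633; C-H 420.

ΔH ≈ +97 kJ

Bonds broken (reactants):
  C-C: 1 × 336 = 336
  C-H: 6 × 420 = 2520
  Σ(broken) = 2856 kJ
Bonds formed (products):
  C-H: 4 × 420 = 1680
  C=C: 1 × 633 = 633
  H-H: 1 × 446 = 446
  Σ(formed) = 2759 kJ
ΔH = Σ(broken) − Σ(formed) = 2856 − 2759 = +97 kJ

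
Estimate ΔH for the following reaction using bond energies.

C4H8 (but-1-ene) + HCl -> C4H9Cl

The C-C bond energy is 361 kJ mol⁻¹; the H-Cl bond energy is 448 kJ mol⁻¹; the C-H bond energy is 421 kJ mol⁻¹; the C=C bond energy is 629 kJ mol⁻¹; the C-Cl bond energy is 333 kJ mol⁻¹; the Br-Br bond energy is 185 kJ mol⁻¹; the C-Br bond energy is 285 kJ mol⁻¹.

Bonds broken (reactants):
  C-C: 2 × 361 = 722
  C-H: 8 × 421 = 3368
  C=C: 1 × 629 = 629
  H-Cl: 1 × 448 = 448
  Σ(broken) = 5167 kJ
Bonds formed (products):
  C-C: 3 × 361 = 1083
  C-Cl: 1 × 333 = 333
  C-H: 9 × 421 = 3789
  Σ(formed) = 5205 kJ
ΔH = Σ(broken) − Σ(formed) = 5167 − 5205 = −38 kJ

ΔH ≈ −38 kJ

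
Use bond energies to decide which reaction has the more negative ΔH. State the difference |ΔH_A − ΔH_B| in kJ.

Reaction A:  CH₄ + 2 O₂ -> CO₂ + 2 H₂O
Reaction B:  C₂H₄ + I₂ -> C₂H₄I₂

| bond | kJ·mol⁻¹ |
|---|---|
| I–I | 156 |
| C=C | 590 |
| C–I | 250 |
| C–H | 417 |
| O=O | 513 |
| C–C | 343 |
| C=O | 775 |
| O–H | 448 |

Reaction A:
  Bonds broken (reactants):
    C–H: 4 × 417 = 1668
    O=O: 2 × 513 = 1026
    Σ(broken) = 2694 kJ
  Bonds formed (products):
    C=O: 2 × 775 = 1550
    O–H: 4 × 448 = 1792
    Σ(formed) = 3342 kJ
  ΔH_A = 2694 − 3342 = −648 kJ
Reaction B:
  Bonds broken (reactants):
    C–H: 4 × 417 = 1668
    C=C: 1 × 590 = 590
    I–I: 1 × 156 = 156
    Σ(broken) = 2414 kJ
  Bonds formed (products):
    C–C: 1 × 343 = 343
    C–H: 4 × 417 = 1668
    C–I: 2 × 250 = 500
    Σ(formed) = 2511 kJ
  ΔH_B = 2414 − 2511 = −97 kJ
ΔH_A − ΔH_B = −551 kJ, so reaction A has the more negative ΔH; |ΔH_A − ΔH_B| = 551 kJ.

Reaction A, by 551 kJ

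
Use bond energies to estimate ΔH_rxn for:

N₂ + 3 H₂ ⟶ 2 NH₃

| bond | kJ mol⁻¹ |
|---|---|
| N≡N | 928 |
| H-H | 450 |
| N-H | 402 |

Bonds broken (reactants):
  H-H: 3 × 450 = 1350
  N≡N: 1 × 928 = 928
  Σ(broken) = 2278 kJ
Bonds formed (products):
  N-H: 6 × 402 = 2412
  Σ(formed) = 2412 kJ
ΔH = Σ(broken) − Σ(formed) = 2278 − 2412 = −134 kJ

ΔH ≈ −134 kJ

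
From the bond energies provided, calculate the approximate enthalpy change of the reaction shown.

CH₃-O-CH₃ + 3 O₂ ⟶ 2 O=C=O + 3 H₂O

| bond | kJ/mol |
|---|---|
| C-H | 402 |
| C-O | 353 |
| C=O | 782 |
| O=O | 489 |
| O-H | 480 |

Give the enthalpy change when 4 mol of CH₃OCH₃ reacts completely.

ΔH = −5692 kJ

Bonds broken (reactants):
  C-H: 6 × 402 = 2412
  C-O: 2 × 353 = 706
  O=O: 3 × 489 = 1467
  Σ(broken) = 4585 kJ
Bonds formed (products):
  C=O: 4 × 782 = 3128
  O-H: 6 × 480 = 2880
  Σ(formed) = 6008 kJ
ΔH = Σ(broken) − Σ(formed) = 4585 − 6008 = −1423 kJ
For 4× the reaction as written: 4 × (−1423) = −5692 kJ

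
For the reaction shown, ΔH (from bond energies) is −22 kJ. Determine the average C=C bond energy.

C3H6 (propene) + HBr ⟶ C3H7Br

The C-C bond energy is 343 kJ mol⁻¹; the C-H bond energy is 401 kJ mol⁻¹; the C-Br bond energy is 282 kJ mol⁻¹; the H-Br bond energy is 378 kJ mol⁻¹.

D(C=C) ≈ 626 kJ/mol

Let D be the C=C bond energy.
Σ(broken) = 1×343 + 6×401 + 1×D + 1×378 = 3127 + D
Σ(formed) = 1×282 + 2×343 + 7×401 = 3775
ΔH = Σ(broken) − Σ(formed) = (3127 + D) − (3775) = −648 + D
Setting this equal to −22 kJ gives D = 626 kJ/mol.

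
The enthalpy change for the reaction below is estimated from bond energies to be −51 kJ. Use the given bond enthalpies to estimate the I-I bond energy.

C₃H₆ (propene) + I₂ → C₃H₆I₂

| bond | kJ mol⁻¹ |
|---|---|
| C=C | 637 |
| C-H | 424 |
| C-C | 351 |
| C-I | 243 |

Let D be the I-I bond energy.
Σ(broken) = 1×351 + 6×424 + 1×637 + 1×D = 3532 + D
Σ(formed) = 2×351 + 6×424 + 2×243 = 3732
ΔH = Σ(broken) − Σ(formed) = (3532 + D) − (3732) = −200 + D
Setting this equal to −51 kJ gives D = 149 kJ/mol.

D(I-I) ≈ 149 kJ/mol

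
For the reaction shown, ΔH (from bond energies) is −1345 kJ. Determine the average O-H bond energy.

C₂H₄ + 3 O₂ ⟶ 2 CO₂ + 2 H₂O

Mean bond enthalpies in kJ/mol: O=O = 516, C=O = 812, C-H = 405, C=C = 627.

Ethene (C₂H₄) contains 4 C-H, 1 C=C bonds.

D(O-H) ≈ 473 kJ/mol

Let D be the O-H bond energy.
Σ(broken) = 4×405 + 1×627 + 3×516 = 3795
Σ(formed) = 4×812 + 4×D = 3248 + 4D
ΔH = Σ(broken) − Σ(formed) = (3795) − (3248 + 4D) = +547 − 4D
Setting this equal to −1345 kJ gives 4D = 1892, so D = 473 kJ/mol.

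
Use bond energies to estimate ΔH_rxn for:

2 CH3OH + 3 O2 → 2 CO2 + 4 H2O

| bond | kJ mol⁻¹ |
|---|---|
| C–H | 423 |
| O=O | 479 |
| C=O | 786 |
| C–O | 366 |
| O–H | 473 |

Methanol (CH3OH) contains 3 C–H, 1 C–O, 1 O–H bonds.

Bonds broken (reactants):
  C–H: 6 × 423 = 2538
  C–O: 2 × 366 = 732
  O–H: 2 × 473 = 946
  O=O: 3 × 479 = 1437
  Σ(broken) = 5653 kJ
Bonds formed (products):
  C=O: 4 × 786 = 3144
  O–H: 8 × 473 = 3784
  Σ(formed) = 6928 kJ
ΔH = Σ(broken) − Σ(formed) = 5653 − 6928 = −1275 kJ

ΔH ≈ −1275 kJ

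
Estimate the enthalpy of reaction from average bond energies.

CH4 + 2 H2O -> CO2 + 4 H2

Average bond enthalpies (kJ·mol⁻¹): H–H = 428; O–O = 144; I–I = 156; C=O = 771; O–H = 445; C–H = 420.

Bonds broken (reactants):
  C–H: 4 × 420 = 1680
  O–H: 4 × 445 = 1780
  Σ(broken) = 3460 kJ
Bonds formed (products):
  C=O: 2 × 771 = 1542
  H–H: 4 × 428 = 1712
  Σ(formed) = 3254 kJ
ΔH = Σ(broken) − Σ(formed) = 3460 − 3254 = +206 kJ

ΔH ≈ +206 kJ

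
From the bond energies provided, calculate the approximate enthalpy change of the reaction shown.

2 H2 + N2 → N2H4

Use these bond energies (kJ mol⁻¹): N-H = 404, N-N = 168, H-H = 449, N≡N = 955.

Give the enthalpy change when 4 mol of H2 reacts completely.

ΔH = +138 kJ

Bonds broken (reactants):
  H-H: 2 × 449 = 898
  N≡N: 1 × 955 = 955
  Σ(broken) = 1853 kJ
Bonds formed (products):
  N-H: 4 × 404 = 1616
  N-N: 1 × 168 = 168
  Σ(formed) = 1784 kJ
ΔH = Σ(broken) − Σ(formed) = 1853 − 1784 = +69 kJ
For 2× the reaction as written: 2 × (+69) = +138 kJ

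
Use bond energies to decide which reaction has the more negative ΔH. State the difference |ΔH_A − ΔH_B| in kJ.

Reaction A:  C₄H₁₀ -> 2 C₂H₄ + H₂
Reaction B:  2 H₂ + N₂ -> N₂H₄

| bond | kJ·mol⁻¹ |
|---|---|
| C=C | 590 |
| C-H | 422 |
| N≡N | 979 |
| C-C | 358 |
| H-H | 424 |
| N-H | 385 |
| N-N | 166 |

Reaction A:
  Bonds broken (reactants):
    C-C: 3 × 358 = 1074
    C-H: 10 × 422 = 4220
    Σ(broken) = 5294 kJ
  Bonds formed (products):
    C-H: 8 × 422 = 3376
    C=C: 2 × 590 = 1180
    H-H: 1 × 424 = 424
    Σ(formed) = 4980 kJ
  ΔH_A = 5294 − 4980 = +314 kJ
Reaction B:
  Bonds broken (reactants):
    H-H: 2 × 424 = 848
    N≡N: 1 × 979 = 979
    Σ(broken) = 1827 kJ
  Bonds formed (products):
    N-H: 4 × 385 = 1540
    N-N: 1 × 166 = 166
    Σ(formed) = 1706 kJ
  ΔH_B = 1827 − 1706 = +121 kJ
ΔH_A − ΔH_B = +193 kJ, so reaction B has the more negative ΔH; |ΔH_A − ΔH_B| = 193 kJ.

Reaction B, by 193 kJ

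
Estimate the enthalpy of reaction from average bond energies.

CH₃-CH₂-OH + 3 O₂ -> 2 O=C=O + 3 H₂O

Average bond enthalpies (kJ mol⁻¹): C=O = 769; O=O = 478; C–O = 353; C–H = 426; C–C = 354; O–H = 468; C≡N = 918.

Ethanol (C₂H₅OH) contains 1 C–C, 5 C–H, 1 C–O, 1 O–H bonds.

Bonds broken (reactants):
  C–C: 1 × 354 = 354
  C–H: 5 × 426 = 2130
  C–O: 1 × 353 = 353
  O–H: 1 × 468 = 468
  O=O: 3 × 478 = 1434
  Σ(broken) = 4739 kJ
Bonds formed (products):
  C=O: 4 × 769 = 3076
  O–H: 6 × 468 = 2808
  Σ(formed) = 5884 kJ
ΔH = Σ(broken) − Σ(formed) = 4739 − 5884 = −1145 kJ

ΔH ≈ −1145 kJ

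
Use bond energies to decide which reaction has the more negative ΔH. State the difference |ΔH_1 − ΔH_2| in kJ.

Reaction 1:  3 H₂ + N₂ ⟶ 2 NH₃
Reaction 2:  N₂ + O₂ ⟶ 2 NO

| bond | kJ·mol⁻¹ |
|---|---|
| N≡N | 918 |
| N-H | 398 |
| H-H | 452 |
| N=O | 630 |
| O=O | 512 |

Reaction 1, by 284 kJ

Reaction 1:
  Bonds broken (reactants):
    H-H: 3 × 452 = 1356
    N≡N: 1 × 918 = 918
    Σ(broken) = 2274 kJ
  Bonds formed (products):
    N-H: 6 × 398 = 2388
    Σ(formed) = 2388 kJ
  ΔH_1 = 2274 − 2388 = −114 kJ
Reaction 2:
  Bonds broken (reactants):
    N≡N: 1 × 918 = 918
    O=O: 1 × 512 = 512
    Σ(broken) = 1430 kJ
  Bonds formed (products):
    N=O: 2 × 630 = 1260
    Σ(formed) = 1260 kJ
  ΔH_2 = 1430 − 1260 = +170 kJ
ΔH_1 − ΔH_2 = −284 kJ, so reaction 1 has the more negative ΔH; |ΔH_1 − ΔH_2| = 284 kJ.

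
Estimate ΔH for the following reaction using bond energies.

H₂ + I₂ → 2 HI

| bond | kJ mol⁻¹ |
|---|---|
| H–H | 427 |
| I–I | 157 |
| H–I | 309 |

Bonds broken (reactants):
  H–H: 1 × 427 = 427
  I–I: 1 × 157 = 157
  Σ(broken) = 584 kJ
Bonds formed (products):
  H–I: 2 × 309 = 618
  Σ(formed) = 618 kJ
ΔH = Σ(broken) − Σ(formed) = 584 − 618 = −34 kJ

ΔH ≈ −34 kJ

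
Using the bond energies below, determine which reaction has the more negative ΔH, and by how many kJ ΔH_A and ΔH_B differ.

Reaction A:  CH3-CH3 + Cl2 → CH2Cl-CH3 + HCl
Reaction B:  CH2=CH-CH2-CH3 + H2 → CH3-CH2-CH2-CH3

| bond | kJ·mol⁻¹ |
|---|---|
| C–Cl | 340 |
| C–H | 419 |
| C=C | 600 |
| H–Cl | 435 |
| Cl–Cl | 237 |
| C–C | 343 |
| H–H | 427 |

Reaction A:
  Bonds broken (reactants):
    C–C: 1 × 343 = 343
    C–H: 6 × 419 = 2514
    Cl–Cl: 1 × 237 = 237
    Σ(broken) = 3094 kJ
  Bonds formed (products):
    C–C: 1 × 343 = 343
    C–Cl: 1 × 340 = 340
    C–H: 5 × 419 = 2095
    H–Cl: 1 × 435 = 435
    Σ(formed) = 3213 kJ
  ΔH_A = 3094 − 3213 = −119 kJ
Reaction B:
  Bonds broken (reactants):
    C–C: 2 × 343 = 686
    C–H: 8 × 419 = 3352
    C=C: 1 × 600 = 600
    H–H: 1 × 427 = 427
    Σ(broken) = 5065 kJ
  Bonds formed (products):
    C–C: 3 × 343 = 1029
    C–H: 10 × 419 = 4190
    Σ(formed) = 5219 kJ
  ΔH_B = 5065 − 5219 = −154 kJ
ΔH_A − ΔH_B = +35 kJ, so reaction B has the more negative ΔH; |ΔH_A − ΔH_B| = 35 kJ.

Reaction B, by 35 kJ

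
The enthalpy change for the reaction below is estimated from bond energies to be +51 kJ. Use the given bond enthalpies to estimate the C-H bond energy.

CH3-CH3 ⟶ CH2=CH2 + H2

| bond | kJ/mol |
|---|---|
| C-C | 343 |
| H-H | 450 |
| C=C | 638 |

Let D be the C-H bond energy.
Σ(broken) = 1×343 + 6×D = 343 + 6D
Σ(formed) = 4×D + 1×638 + 1×450 = 1088 + 4D
ΔH = Σ(broken) − Σ(formed) = (343 + 6D) − (1088 + 4D) = −745 + 2D
Setting this equal to +51 kJ gives 2D = 796, so D = 398 kJ/mol.

D(C-H) ≈ 398 kJ/mol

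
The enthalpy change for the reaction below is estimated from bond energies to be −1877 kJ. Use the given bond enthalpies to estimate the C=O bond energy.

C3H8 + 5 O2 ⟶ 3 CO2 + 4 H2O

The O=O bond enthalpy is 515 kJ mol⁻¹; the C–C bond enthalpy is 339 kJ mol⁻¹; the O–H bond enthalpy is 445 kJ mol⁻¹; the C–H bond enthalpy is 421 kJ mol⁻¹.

D(C=O) ≈ 823 kJ/mol

Let D be the C=O bond energy.
Σ(broken) = 2×339 + 8×421 + 5×515 = 6621
Σ(formed) = 6×D + 8×445 = 3560 + 6D
ΔH = Σ(broken) − Σ(formed) = (6621) − (3560 + 6D) = +3061 − 6D
Setting this equal to −1877 kJ gives 6D = 4938, so D = 823 kJ/mol.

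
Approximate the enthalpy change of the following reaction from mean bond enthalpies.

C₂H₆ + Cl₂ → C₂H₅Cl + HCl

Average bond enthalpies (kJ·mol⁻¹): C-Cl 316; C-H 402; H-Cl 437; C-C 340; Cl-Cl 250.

Bonds broken (reactants):
  C-C: 1 × 340 = 340
  C-H: 6 × 402 = 2412
  Cl-Cl: 1 × 250 = 250
  Σ(broken) = 3002 kJ
Bonds formed (products):
  C-C: 1 × 340 = 340
  C-Cl: 1 × 316 = 316
  C-H: 5 × 402 = 2010
  H-Cl: 1 × 437 = 437
  Σ(formed) = 3103 kJ
ΔH = Σ(broken) − Σ(formed) = 3002 − 3103 = −101 kJ

ΔH ≈ −101 kJ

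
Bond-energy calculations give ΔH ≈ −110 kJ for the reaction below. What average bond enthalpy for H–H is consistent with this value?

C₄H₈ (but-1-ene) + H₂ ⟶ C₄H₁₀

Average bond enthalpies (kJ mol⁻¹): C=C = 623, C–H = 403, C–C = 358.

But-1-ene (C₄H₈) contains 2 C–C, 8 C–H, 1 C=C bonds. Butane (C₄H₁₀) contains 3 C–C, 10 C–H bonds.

Let D be the H–H bond energy.
Σ(broken) = 2×358 + 8×403 + 1×623 + 1×D = 4563 + D
Σ(formed) = 3×358 + 10×403 = 5104
ΔH = Σ(broken) − Σ(formed) = (4563 + D) − (5104) = −541 + D
Setting this equal to −110 kJ gives D = 431 kJ/mol.

D(H–H) ≈ 431 kJ/mol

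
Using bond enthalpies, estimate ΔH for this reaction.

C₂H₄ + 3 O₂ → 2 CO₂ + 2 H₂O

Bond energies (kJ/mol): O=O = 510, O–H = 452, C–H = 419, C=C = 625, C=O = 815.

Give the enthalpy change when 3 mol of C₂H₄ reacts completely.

Bonds broken (reactants):
  C–H: 4 × 419 = 1676
  C=C: 1 × 625 = 625
  O=O: 3 × 510 = 1530
  Σ(broken) = 3831 kJ
Bonds formed (products):
  C=O: 4 × 815 = 3260
  O–H: 4 × 452 = 1808
  Σ(formed) = 5068 kJ
ΔH = Σ(broken) − Σ(formed) = 3831 − 5068 = −1237 kJ
For 3× the reaction as written: 3 × (−1237) = −3711 kJ

ΔH = −3711 kJ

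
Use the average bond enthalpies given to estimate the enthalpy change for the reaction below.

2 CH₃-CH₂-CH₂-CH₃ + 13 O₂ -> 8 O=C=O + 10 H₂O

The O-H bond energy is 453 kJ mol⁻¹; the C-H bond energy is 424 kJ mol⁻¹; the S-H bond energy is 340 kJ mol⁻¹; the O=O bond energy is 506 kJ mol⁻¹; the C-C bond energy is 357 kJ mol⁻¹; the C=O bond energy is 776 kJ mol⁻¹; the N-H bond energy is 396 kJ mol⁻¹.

ΔH ≈ −4276 kJ

Bonds broken (reactants):
  C-C: 6 × 357 = 2142
  C-H: 20 × 424 = 8480
  O=O: 13 × 506 = 6578
  Σ(broken) = 17200 kJ
Bonds formed (products):
  C=O: 16 × 776 = 12416
  O-H: 20 × 453 = 9060
  Σ(formed) = 21476 kJ
ΔH = Σ(broken) − Σ(formed) = 17200 − 21476 = −4276 kJ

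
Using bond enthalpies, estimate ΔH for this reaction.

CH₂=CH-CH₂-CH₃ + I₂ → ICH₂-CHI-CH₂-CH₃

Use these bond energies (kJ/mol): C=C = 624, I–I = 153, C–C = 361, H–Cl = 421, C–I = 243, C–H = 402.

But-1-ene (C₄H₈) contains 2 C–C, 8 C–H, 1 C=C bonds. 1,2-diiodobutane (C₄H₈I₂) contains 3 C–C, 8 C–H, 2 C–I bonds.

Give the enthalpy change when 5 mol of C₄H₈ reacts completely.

Bonds broken (reactants):
  C–C: 2 × 361 = 722
  C–H: 8 × 402 = 3216
  C=C: 1 × 624 = 624
  I–I: 1 × 153 = 153
  Σ(broken) = 4715 kJ
Bonds formed (products):
  C–C: 3 × 361 = 1083
  C–H: 8 × 402 = 3216
  C–I: 2 × 243 = 486
  Σ(formed) = 4785 kJ
ΔH = Σ(broken) − Σ(formed) = 4715 − 4785 = −70 kJ
For 5× the reaction as written: 5 × (−70) = −350 kJ

ΔH = −350 kJ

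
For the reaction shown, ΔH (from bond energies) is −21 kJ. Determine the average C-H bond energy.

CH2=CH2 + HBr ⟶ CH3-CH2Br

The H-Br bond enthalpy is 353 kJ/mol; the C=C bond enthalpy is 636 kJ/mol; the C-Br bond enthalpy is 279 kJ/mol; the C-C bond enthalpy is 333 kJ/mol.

Let D be the C-H bond energy.
Σ(broken) = 4×D + 1×636 + 1×353 = 989 + 4D
Σ(formed) = 1×279 + 1×333 + 5×D = 612 + 5D
ΔH = Σ(broken) − Σ(formed) = (989 + 4D) − (612 + 5D) = +377 − D
Setting this equal to −21 kJ gives D = 398 kJ/mol.

D(C-H) ≈ 398 kJ/mol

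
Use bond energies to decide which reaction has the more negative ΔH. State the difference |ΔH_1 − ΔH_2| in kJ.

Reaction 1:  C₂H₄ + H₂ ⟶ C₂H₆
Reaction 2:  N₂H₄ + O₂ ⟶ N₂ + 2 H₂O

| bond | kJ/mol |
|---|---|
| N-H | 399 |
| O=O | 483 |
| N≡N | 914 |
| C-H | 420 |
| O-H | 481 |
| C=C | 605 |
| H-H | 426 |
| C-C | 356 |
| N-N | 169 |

Reaction 1:
  Bonds broken (reactants):
    C-H: 4 × 420 = 1680
    C=C: 1 × 605 = 605
    H-H: 1 × 426 = 426
    Σ(broken) = 2711 kJ
  Bonds formed (products):
    C-C: 1 × 356 = 356
    C-H: 6 × 420 = 2520
    Σ(formed) = 2876 kJ
  ΔH_1 = 2711 − 2876 = −165 kJ
Reaction 2:
  Bonds broken (reactants):
    N-H: 4 × 399 = 1596
    N-N: 1 × 169 = 169
    O=O: 1 × 483 = 483
    Σ(broken) = 2248 kJ
  Bonds formed (products):
    N≡N: 1 × 914 = 914
    O-H: 4 × 481 = 1924
    Σ(formed) = 2838 kJ
  ΔH_2 = 2248 − 2838 = −590 kJ
ΔH_1 − ΔH_2 = +425 kJ, so reaction 2 has the more negative ΔH; |ΔH_1 − ΔH_2| = 425 kJ.

Reaction 2, by 425 kJ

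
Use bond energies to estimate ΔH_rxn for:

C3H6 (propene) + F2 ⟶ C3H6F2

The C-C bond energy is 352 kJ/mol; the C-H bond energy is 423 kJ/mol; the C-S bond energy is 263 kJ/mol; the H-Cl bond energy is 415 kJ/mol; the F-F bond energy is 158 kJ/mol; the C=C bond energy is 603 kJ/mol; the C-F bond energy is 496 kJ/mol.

ΔH ≈ −583 kJ

Bonds broken (reactants):
  C-C: 1 × 352 = 352
  C-H: 6 × 423 = 2538
  C=C: 1 × 603 = 603
  F-F: 1 × 158 = 158
  Σ(broken) = 3651 kJ
Bonds formed (products):
  C-C: 2 × 352 = 704
  C-F: 2 × 496 = 992
  C-H: 6 × 423 = 2538
  Σ(formed) = 4234 kJ
ΔH = Σ(broken) − Σ(formed) = 3651 − 4234 = −583 kJ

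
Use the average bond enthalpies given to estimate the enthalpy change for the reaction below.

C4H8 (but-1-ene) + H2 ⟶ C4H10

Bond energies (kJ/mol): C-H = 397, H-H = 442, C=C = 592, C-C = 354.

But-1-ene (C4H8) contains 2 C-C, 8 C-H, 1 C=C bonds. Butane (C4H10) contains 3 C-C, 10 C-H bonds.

Bonds broken (reactants):
  C-C: 2 × 354 = 708
  C-H: 8 × 397 = 3176
  C=C: 1 × 592 = 592
  H-H: 1 × 442 = 442
  Σ(broken) = 4918 kJ
Bonds formed (products):
  C-C: 3 × 354 = 1062
  C-H: 10 × 397 = 3970
  Σ(formed) = 5032 kJ
ΔH = Σ(broken) − Σ(formed) = 4918 − 5032 = −114 kJ

ΔH ≈ −114 kJ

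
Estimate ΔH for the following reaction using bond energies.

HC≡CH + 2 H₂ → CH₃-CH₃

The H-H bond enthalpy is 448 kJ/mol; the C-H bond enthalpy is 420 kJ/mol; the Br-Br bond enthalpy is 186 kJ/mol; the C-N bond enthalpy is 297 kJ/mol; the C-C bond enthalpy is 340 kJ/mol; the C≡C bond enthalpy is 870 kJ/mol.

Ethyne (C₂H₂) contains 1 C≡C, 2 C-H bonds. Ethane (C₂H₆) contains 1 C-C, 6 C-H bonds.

Bonds broken (reactants):
  C≡C: 1 × 870 = 870
  C-H: 2 × 420 = 840
  H-H: 2 × 448 = 896
  Σ(broken) = 2606 kJ
Bonds formed (products):
  C-C: 1 × 340 = 340
  C-H: 6 × 420 = 2520
  Σ(formed) = 2860 kJ
ΔH = Σ(broken) − Σ(formed) = 2606 − 2860 = −254 kJ

ΔH ≈ −254 kJ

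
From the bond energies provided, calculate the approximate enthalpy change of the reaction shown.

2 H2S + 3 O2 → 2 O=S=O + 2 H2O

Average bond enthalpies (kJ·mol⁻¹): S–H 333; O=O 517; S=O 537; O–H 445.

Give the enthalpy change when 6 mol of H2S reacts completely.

ΔH = −3135 kJ

Bonds broken (reactants):
  O=O: 3 × 517 = 1551
  S–H: 4 × 333 = 1332
  Σ(broken) = 2883 kJ
Bonds formed (products):
  O–H: 4 × 445 = 1780
  S=O: 4 × 537 = 2148
  Σ(formed) = 3928 kJ
ΔH = Σ(broken) − Σ(formed) = 2883 − 3928 = −1045 kJ
For 3× the reaction as written: 3 × (−1045) = −3135 kJ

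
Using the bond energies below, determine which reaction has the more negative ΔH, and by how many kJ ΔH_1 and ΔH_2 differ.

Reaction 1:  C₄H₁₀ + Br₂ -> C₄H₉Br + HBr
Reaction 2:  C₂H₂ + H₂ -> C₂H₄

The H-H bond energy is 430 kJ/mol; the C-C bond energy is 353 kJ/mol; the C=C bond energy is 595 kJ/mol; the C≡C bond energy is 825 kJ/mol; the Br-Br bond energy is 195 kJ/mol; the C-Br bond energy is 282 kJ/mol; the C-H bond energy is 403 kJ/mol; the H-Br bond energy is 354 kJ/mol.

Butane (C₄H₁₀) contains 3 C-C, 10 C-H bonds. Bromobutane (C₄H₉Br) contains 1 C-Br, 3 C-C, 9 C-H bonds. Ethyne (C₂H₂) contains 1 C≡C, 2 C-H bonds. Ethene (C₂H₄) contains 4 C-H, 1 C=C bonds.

Reaction 2, by 108 kJ

Reaction 1:
  Bonds broken (reactants):
    Br-Br: 1 × 195 = 195
    C-C: 3 × 353 = 1059
    C-H: 10 × 403 = 4030
    Σ(broken) = 5284 kJ
  Bonds formed (products):
    C-Br: 1 × 282 = 282
    C-C: 3 × 353 = 1059
    C-H: 9 × 403 = 3627
    H-Br: 1 × 354 = 354
    Σ(formed) = 5322 kJ
  ΔH_1 = 5284 − 5322 = −38 kJ
Reaction 2:
  Bonds broken (reactants):
    C≡C: 1 × 825 = 825
    C-H: 2 × 403 = 806
    H-H: 1 × 430 = 430
    Σ(broken) = 2061 kJ
  Bonds formed (products):
    C-H: 4 × 403 = 1612
    C=C: 1 × 595 = 595
    Σ(formed) = 2207 kJ
  ΔH_2 = 2061 − 2207 = −146 kJ
ΔH_1 − ΔH_2 = +108 kJ, so reaction 2 has the more negative ΔH; |ΔH_1 − ΔH_2| = 108 kJ.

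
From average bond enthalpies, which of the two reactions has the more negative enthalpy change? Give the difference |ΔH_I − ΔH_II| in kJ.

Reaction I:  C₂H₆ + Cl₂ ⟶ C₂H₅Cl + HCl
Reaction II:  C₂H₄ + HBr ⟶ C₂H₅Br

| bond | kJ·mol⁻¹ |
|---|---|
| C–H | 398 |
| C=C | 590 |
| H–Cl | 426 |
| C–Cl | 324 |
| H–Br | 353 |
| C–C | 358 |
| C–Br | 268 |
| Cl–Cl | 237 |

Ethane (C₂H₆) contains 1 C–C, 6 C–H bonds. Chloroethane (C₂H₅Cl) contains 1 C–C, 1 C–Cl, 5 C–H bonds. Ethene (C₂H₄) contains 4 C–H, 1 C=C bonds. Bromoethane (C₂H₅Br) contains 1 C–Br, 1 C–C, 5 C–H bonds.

Reaction I, by 34 kJ

Reaction I:
  Bonds broken (reactants):
    C–C: 1 × 358 = 358
    C–H: 6 × 398 = 2388
    Cl–Cl: 1 × 237 = 237
    Σ(broken) = 2983 kJ
  Bonds formed (products):
    C–C: 1 × 358 = 358
    C–Cl: 1 × 324 = 324
    C–H: 5 × 398 = 1990
    H–Cl: 1 × 426 = 426
    Σ(formed) = 3098 kJ
  ΔH_I = 2983 − 3098 = −115 kJ
Reaction II:
  Bonds broken (reactants):
    C–H: 4 × 398 = 1592
    C=C: 1 × 590 = 590
    H–Br: 1 × 353 = 353
    Σ(broken) = 2535 kJ
  Bonds formed (products):
    C–Br: 1 × 268 = 268
    C–C: 1 × 358 = 358
    C–H: 5 × 398 = 1990
    Σ(formed) = 2616 kJ
  ΔH_II = 2535 − 2616 = −81 kJ
ΔH_I − ΔH_II = −34 kJ, so reaction I has the more negative ΔH; |ΔH_I − ΔH_II| = 34 kJ.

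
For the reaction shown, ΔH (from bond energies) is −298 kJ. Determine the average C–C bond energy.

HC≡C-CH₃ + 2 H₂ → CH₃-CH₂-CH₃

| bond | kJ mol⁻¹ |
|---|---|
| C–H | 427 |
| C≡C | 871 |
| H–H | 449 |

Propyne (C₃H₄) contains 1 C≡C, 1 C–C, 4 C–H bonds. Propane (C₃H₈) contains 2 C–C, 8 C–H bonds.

Let D be the C–C bond energy.
Σ(broken) = 1×871 + 1×D + 4×427 + 2×449 = 3477 + D
Σ(formed) = 2×D + 8×427 = 3416 + 2D
ΔH = Σ(broken) − Σ(formed) = (3477 + D) − (3416 + 2D) = +61 − D
Setting this equal to −298 kJ gives D = 359 kJ/mol.

D(C–C) ≈ 359 kJ/mol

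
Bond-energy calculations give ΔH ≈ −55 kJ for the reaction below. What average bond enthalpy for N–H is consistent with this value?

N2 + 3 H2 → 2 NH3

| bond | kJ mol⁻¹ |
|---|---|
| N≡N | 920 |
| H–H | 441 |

D(N–H) ≈ 383 kJ/mol

Let D be the N–H bond energy.
Σ(broken) = 3×441 + 1×920 = 2243
Σ(formed) = 6×D = 6D
ΔH = Σ(broken) − Σ(formed) = (2243) − (6D) = +2243 − 6D
Setting this equal to −55 kJ gives 6D = 2298, so D = 383 kJ/mol.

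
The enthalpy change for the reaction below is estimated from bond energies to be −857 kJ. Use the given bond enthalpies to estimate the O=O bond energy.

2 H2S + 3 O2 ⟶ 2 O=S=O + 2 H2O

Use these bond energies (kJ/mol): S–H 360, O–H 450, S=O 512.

D(O=O) ≈ 517 kJ/mol

Let D be the O=O bond energy.
Σ(broken) = 3×D + 4×360 = 1440 + 3D
Σ(formed) = 4×450 + 4×512 = 3848
ΔH = Σ(broken) − Σ(formed) = (1440 + 3D) − (3848) = −2408 + 3D
Setting this equal to −857 kJ gives 3D = 1551, so D = 517 kJ/mol.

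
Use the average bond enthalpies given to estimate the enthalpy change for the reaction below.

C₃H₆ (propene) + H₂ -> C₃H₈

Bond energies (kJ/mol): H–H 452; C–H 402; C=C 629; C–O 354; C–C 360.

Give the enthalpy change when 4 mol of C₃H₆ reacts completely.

Bonds broken (reactants):
  C–C: 1 × 360 = 360
  C–H: 6 × 402 = 2412
  C=C: 1 × 629 = 629
  H–H: 1 × 452 = 452
  Σ(broken) = 3853 kJ
Bonds formed (products):
  C–C: 2 × 360 = 720
  C–H: 8 × 402 = 3216
  Σ(formed) = 3936 kJ
ΔH = Σ(broken) − Σ(formed) = 3853 − 3936 = −83 kJ
For 4× the reaction as written: 4 × (−83) = −332 kJ

ΔH = −332 kJ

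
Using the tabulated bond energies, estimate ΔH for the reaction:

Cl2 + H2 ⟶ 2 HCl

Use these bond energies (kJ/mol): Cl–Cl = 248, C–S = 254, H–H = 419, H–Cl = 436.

ΔH ≈ −205 kJ

Bonds broken (reactants):
  Cl–Cl: 1 × 248 = 248
  H–H: 1 × 419 = 419
  Σ(broken) = 667 kJ
Bonds formed (products):
  H–Cl: 2 × 436 = 872
  Σ(formed) = 872 kJ
ΔH = Σ(broken) − Σ(formed) = 667 − 872 = −205 kJ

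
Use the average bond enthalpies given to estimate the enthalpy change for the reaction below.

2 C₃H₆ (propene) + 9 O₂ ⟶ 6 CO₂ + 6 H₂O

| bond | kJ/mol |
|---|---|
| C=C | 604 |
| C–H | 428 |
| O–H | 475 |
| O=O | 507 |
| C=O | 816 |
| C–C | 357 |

Bonds broken (reactants):
  C–C: 2 × 357 = 714
  C–H: 12 × 428 = 5136
  C=C: 2 × 604 = 1208
  O=O: 9 × 507 = 4563
  Σ(broken) = 11621 kJ
Bonds formed (products):
  C=O: 12 × 816 = 9792
  O–H: 12 × 475 = 5700
  Σ(formed) = 15492 kJ
ΔH = Σ(broken) − Σ(formed) = 11621 − 15492 = −3871 kJ

ΔH ≈ −3871 kJ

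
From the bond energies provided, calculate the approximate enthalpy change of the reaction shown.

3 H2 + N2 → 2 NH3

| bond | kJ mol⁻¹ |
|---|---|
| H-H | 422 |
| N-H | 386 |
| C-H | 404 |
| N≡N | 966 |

Bonds broken (reactants):
  H-H: 3 × 422 = 1266
  N≡N: 1 × 966 = 966
  Σ(broken) = 2232 kJ
Bonds formed (products):
  N-H: 6 × 386 = 2316
  Σ(formed) = 2316 kJ
ΔH = Σ(broken) − Σ(formed) = 2232 − 2316 = −84 kJ

ΔH ≈ −84 kJ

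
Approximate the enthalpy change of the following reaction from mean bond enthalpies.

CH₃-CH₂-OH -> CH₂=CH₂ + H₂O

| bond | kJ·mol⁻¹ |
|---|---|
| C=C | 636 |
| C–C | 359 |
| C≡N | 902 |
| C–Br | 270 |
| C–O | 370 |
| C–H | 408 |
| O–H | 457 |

ΔH ≈ +44 kJ

Bonds broken (reactants):
  C–C: 1 × 359 = 359
  C–H: 5 × 408 = 2040
  C–O: 1 × 370 = 370
  O–H: 1 × 457 = 457
  Σ(broken) = 3226 kJ
Bonds formed (products):
  C–H: 4 × 408 = 1632
  C=C: 1 × 636 = 636
  O–H: 2 × 457 = 914
  Σ(formed) = 3182 kJ
ΔH = Σ(broken) − Σ(formed) = 3226 − 3182 = +44 kJ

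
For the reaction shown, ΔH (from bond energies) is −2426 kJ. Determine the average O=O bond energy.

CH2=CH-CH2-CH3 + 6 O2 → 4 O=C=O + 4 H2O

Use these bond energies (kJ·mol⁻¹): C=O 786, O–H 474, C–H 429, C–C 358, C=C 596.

Let D be the O=O bond energy.
Σ(broken) = 2×358 + 8×429 + 1×596 + 6×D = 4744 + 6D
Σ(formed) = 8×786 + 8×474 = 10080
ΔH = Σ(broken) − Σ(formed) = (4744 + 6D) − (10080) = −5336 + 6D
Setting this equal to −2426 kJ gives 6D = 2910, so D = 485 kJ/mol.

D(O=O) ≈ 485 kJ/mol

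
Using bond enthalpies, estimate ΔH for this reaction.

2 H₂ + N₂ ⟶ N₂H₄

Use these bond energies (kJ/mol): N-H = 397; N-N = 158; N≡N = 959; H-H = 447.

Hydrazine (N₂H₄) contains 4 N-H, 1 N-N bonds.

ΔH ≈ +107 kJ

Bonds broken (reactants):
  H-H: 2 × 447 = 894
  N≡N: 1 × 959 = 959
  Σ(broken) = 1853 kJ
Bonds formed (products):
  N-H: 4 × 397 = 1588
  N-N: 1 × 158 = 158
  Σ(formed) = 1746 kJ
ΔH = Σ(broken) − Σ(formed) = 1853 − 1746 = +107 kJ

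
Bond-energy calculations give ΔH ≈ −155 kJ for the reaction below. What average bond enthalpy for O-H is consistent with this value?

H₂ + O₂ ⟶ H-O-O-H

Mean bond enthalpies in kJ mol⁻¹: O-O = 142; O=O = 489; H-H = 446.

Let D be the O-H bond energy.
Σ(broken) = 1×446 + 1×489 = 935
Σ(formed) = 2×D + 1×142 = 142 + 2D
ΔH = Σ(broken) − Σ(formed) = (935) − (142 + 2D) = +793 − 2D
Setting this equal to −155 kJ gives 2D = 948, so D = 474 kJ/mol.

D(O-H) ≈ 474 kJ/mol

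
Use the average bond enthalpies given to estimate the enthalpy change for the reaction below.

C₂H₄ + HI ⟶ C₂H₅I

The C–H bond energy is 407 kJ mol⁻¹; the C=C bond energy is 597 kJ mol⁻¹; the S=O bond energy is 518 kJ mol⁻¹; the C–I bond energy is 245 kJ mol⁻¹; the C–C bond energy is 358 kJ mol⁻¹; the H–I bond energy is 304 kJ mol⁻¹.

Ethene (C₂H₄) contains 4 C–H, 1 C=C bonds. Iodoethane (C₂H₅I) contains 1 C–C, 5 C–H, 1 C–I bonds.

Bonds broken (reactants):
  C–H: 4 × 407 = 1628
  C=C: 1 × 597 = 597
  H–I: 1 × 304 = 304
  Σ(broken) = 2529 kJ
Bonds formed (products):
  C–C: 1 × 358 = 358
  C–H: 5 × 407 = 2035
  C–I: 1 × 245 = 245
  Σ(formed) = 2638 kJ
ΔH = Σ(broken) − Σ(formed) = 2529 − 2638 = −109 kJ

ΔH ≈ −109 kJ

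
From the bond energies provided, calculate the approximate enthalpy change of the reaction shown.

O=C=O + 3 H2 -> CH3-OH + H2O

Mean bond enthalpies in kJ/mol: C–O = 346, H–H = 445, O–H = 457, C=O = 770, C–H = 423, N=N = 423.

Bonds broken (reactants):
  C=O: 2 × 770 = 1540
  H–H: 3 × 445 = 1335
  Σ(broken) = 2875 kJ
Bonds formed (products):
  C–H: 3 × 423 = 1269
  C–O: 1 × 346 = 346
  O–H: 3 × 457 = 1371
  Σ(formed) = 2986 kJ
ΔH = Σ(broken) − Σ(formed) = 2875 − 2986 = −111 kJ

ΔH ≈ −111 kJ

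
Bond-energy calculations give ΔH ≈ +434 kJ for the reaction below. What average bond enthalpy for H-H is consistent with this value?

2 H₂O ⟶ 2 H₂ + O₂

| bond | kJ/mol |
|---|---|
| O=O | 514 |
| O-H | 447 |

Let D be the H-H bond energy.
Σ(broken) = 4×447 = 1788
Σ(formed) = 2×D + 1×514 = 514 + 2D
ΔH = Σ(broken) − Σ(formed) = (1788) − (514 + 2D) = +1274 − 2D
Setting this equal to +434 kJ gives 2D = 840, so D = 420 kJ/mol.

D(H-H) ≈ 420 kJ/mol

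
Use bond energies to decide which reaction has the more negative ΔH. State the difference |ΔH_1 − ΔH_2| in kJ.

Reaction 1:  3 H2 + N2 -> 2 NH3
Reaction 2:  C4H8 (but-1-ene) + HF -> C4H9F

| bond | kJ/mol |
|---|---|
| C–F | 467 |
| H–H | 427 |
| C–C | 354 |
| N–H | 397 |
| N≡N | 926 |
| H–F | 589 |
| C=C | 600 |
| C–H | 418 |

Reaction 1:
  Bonds broken (reactants):
    H–H: 3 × 427 = 1281
    N≡N: 1 × 926 = 926
    Σ(broken) = 2207 kJ
  Bonds formed (products):
    N–H: 6 × 397 = 2382
    Σ(formed) = 2382 kJ
  ΔH_1 = 2207 − 2382 = −175 kJ
Reaction 2:
  Bonds broken (reactants):
    C–C: 2 × 354 = 708
    C–H: 8 × 418 = 3344
    C=C: 1 × 600 = 600
    H–F: 1 × 589 = 589
    Σ(broken) = 5241 kJ
  Bonds formed (products):
    C–C: 3 × 354 = 1062
    C–F: 1 × 467 = 467
    C–H: 9 × 418 = 3762
    Σ(formed) = 5291 kJ
  ΔH_2 = 5241 − 5291 = −50 kJ
ΔH_1 − ΔH_2 = −125 kJ, so reaction 1 has the more negative ΔH; |ΔH_1 − ΔH_2| = 125 kJ.

Reaction 1, by 125 kJ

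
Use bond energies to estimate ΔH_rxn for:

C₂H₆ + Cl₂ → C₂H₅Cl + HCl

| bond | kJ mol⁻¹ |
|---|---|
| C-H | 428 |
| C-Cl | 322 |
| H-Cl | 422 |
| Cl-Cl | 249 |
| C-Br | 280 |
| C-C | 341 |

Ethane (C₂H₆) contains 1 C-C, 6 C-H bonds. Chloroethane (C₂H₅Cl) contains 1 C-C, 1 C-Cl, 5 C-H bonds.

ΔH ≈ −67 kJ

Bonds broken (reactants):
  C-C: 1 × 341 = 341
  C-H: 6 × 428 = 2568
  Cl-Cl: 1 × 249 = 249
  Σ(broken) = 3158 kJ
Bonds formed (products):
  C-C: 1 × 341 = 341
  C-Cl: 1 × 322 = 322
  C-H: 5 × 428 = 2140
  H-Cl: 1 × 422 = 422
  Σ(formed) = 3225 kJ
ΔH = Σ(broken) − Σ(formed) = 3158 − 3225 = −67 kJ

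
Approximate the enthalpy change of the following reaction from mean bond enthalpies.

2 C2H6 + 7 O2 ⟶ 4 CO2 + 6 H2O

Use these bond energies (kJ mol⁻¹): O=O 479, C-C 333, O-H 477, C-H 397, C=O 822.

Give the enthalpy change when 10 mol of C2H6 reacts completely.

ΔH = −17585 kJ

Bonds broken (reactants):
  C-C: 2 × 333 = 666
  C-H: 12 × 397 = 4764
  O=O: 7 × 479 = 3353
  Σ(broken) = 8783 kJ
Bonds formed (products):
  C=O: 8 × 822 = 6576
  O-H: 12 × 477 = 5724
  Σ(formed) = 12300 kJ
ΔH = Σ(broken) − Σ(formed) = 8783 − 12300 = −3517 kJ
For 5× the reaction as written: 5 × (−3517) = −17585 kJ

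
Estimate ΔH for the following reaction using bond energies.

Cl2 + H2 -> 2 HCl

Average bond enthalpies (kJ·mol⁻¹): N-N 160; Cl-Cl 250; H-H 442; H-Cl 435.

ΔH ≈ −178 kJ

Bonds broken (reactants):
  Cl-Cl: 1 × 250 = 250
  H-H: 1 × 442 = 442
  Σ(broken) = 692 kJ
Bonds formed (products):
  H-Cl: 2 × 435 = 870
  Σ(formed) = 870 kJ
ΔH = Σ(broken) − Σ(formed) = 692 − 870 = −178 kJ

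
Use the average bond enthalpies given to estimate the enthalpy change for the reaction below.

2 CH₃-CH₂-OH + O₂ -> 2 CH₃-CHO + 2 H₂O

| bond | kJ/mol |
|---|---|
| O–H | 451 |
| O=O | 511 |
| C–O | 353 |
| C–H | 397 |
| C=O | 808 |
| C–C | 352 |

ΔH ≈ −507 kJ

Bonds broken (reactants):
  C–C: 2 × 352 = 704
  C–H: 10 × 397 = 3970
  C–O: 2 × 353 = 706
  O–H: 2 × 451 = 902
  O=O: 1 × 511 = 511
  Σ(broken) = 6793 kJ
Bonds formed (products):
  C–C: 2 × 352 = 704
  C–H: 8 × 397 = 3176
  C=O: 2 × 808 = 1616
  O–H: 4 × 451 = 1804
  Σ(formed) = 7300 kJ
ΔH = Σ(broken) − Σ(formed) = 6793 − 7300 = −507 kJ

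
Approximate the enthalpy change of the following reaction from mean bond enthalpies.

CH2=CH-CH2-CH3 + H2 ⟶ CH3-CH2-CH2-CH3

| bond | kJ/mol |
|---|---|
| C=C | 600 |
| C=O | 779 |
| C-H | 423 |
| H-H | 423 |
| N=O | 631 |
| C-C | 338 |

ΔH ≈ −161 kJ

Bonds broken (reactants):
  C-C: 2 × 338 = 676
  C-H: 8 × 423 = 3384
  C=C: 1 × 600 = 600
  H-H: 1 × 423 = 423
  Σ(broken) = 5083 kJ
Bonds formed (products):
  C-C: 3 × 338 = 1014
  C-H: 10 × 423 = 4230
  Σ(formed) = 5244 kJ
ΔH = Σ(broken) − Σ(formed) = 5083 − 5244 = −161 kJ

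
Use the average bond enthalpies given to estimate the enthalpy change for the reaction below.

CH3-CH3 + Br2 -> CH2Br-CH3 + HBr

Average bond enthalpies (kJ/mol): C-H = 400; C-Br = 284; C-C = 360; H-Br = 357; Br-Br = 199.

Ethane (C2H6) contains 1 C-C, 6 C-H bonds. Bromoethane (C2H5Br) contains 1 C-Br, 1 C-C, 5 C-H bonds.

Bonds broken (reactants):
  Br-Br: 1 × 199 = 199
  C-C: 1 × 360 = 360
  C-H: 6 × 400 = 2400
  Σ(broken) = 2959 kJ
Bonds formed (products):
  C-Br: 1 × 284 = 284
  C-C: 1 × 360 = 360
  C-H: 5 × 400 = 2000
  H-Br: 1 × 357 = 357
  Σ(formed) = 3001 kJ
ΔH = Σ(broken) − Σ(formed) = 2959 − 3001 = −42 kJ

ΔH ≈ −42 kJ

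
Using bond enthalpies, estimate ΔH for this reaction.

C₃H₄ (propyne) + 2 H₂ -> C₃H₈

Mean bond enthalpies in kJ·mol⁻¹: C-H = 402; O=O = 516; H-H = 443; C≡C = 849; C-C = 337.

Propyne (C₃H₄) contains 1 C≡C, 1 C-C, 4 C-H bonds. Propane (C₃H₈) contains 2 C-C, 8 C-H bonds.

Bonds broken (reactants):
  C≡C: 1 × 849 = 849
  C-C: 1 × 337 = 337
  C-H: 4 × 402 = 1608
  H-H: 2 × 443 = 886
  Σ(broken) = 3680 kJ
Bonds formed (products):
  C-C: 2 × 337 = 674
  C-H: 8 × 402 = 3216
  Σ(formed) = 3890 kJ
ΔH = Σ(broken) − Σ(formed) = 3680 − 3890 = −210 kJ

ΔH ≈ −210 kJ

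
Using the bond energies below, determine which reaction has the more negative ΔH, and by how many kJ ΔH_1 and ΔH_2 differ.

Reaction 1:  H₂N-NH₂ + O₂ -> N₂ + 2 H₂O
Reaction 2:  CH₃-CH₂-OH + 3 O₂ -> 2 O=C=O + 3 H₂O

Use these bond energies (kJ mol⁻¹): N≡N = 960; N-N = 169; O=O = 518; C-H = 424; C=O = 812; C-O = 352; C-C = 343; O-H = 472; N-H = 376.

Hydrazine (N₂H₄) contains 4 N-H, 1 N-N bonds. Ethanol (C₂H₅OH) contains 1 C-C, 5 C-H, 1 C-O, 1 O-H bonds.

Reaction 2, by 582 kJ

Reaction 1:
  Bonds broken (reactants):
    N-H: 4 × 376 = 1504
    N-N: 1 × 169 = 169
    O=O: 1 × 518 = 518
    Σ(broken) = 2191 kJ
  Bonds formed (products):
    N≡N: 1 × 960 = 960
    O-H: 4 × 472 = 1888
    Σ(formed) = 2848 kJ
  ΔH_1 = 2191 − 2848 = −657 kJ
Reaction 2:
  Bonds broken (reactants):
    C-C: 1 × 343 = 343
    C-H: 5 × 424 = 2120
    C-O: 1 × 352 = 352
    O-H: 1 × 472 = 472
    O=O: 3 × 518 = 1554
    Σ(broken) = 4841 kJ
  Bonds formed (products):
    C=O: 4 × 812 = 3248
    O-H: 6 × 472 = 2832
    Σ(formed) = 6080 kJ
  ΔH_2 = 4841 − 6080 = −1239 kJ
ΔH_1 − ΔH_2 = +582 kJ, so reaction 2 has the more negative ΔH; |ΔH_1 − ΔH_2| = 582 kJ.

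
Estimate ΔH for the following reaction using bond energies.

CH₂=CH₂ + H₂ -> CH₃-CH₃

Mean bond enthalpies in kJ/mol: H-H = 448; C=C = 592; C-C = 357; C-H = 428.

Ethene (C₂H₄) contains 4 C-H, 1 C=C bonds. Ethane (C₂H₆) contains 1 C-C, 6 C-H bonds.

Bonds broken (reactants):
  C-H: 4 × 428 = 1712
  C=C: 1 × 592 = 592
  H-H: 1 × 448 = 448
  Σ(broken) = 2752 kJ
Bonds formed (products):
  C-C: 1 × 357 = 357
  C-H: 6 × 428 = 2568
  Σ(formed) = 2925 kJ
ΔH = Σ(broken) − Σ(formed) = 2752 − 2925 = −173 kJ

ΔH ≈ −173 kJ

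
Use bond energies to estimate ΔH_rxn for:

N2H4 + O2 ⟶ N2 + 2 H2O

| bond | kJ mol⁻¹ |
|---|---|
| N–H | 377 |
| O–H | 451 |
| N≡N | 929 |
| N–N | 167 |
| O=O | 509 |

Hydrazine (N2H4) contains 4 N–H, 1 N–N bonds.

Bonds broken (reactants):
  N–H: 4 × 377 = 1508
  N–N: 1 × 167 = 167
  O=O: 1 × 509 = 509
  Σ(broken) = 2184 kJ
Bonds formed (products):
  N≡N: 1 × 929 = 929
  O–H: 4 × 451 = 1804
  Σ(formed) = 2733 kJ
ΔH = Σ(broken) − Σ(formed) = 2184 − 2733 = −549 kJ

ΔH ≈ −549 kJ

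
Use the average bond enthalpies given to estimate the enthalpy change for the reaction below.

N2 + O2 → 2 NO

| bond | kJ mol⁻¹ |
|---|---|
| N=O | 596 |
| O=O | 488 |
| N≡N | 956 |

ΔH ≈ +252 kJ

Bonds broken (reactants):
  N≡N: 1 × 956 = 956
  O=O: 1 × 488 = 488
  Σ(broken) = 1444 kJ
Bonds formed (products):
  N=O: 2 × 596 = 1192
  Σ(formed) = 1192 kJ
ΔH = Σ(broken) − Σ(formed) = 1444 − 1192 = +252 kJ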